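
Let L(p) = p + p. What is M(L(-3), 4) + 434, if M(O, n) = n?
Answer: 438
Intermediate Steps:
L(p) = 2*p
M(L(-3), 4) + 434 = 4 + 434 = 438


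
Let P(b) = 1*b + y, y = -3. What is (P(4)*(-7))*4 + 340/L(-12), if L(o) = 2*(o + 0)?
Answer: -253/6 ≈ -42.167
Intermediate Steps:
L(o) = 2*o
P(b) = -3 + b (P(b) = 1*b - 3 = b - 3 = -3 + b)
(P(4)*(-7))*4 + 340/L(-12) = ((-3 + 4)*(-7))*4 + 340/((2*(-12))) = (1*(-7))*4 + 340/(-24) = -7*4 + 340*(-1/24) = -28 - 85/6 = -253/6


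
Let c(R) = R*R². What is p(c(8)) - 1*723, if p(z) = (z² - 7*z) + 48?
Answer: 257885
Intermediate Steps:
c(R) = R³
p(z) = 48 + z² - 7*z
p(c(8)) - 1*723 = (48 + (8³)² - 7*8³) - 1*723 = (48 + 512² - 7*512) - 723 = (48 + 262144 - 3584) - 723 = 258608 - 723 = 257885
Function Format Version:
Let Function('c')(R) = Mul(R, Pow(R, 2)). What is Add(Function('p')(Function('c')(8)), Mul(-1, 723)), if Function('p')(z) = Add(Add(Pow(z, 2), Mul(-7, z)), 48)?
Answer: 257885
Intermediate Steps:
Function('c')(R) = Pow(R, 3)
Function('p')(z) = Add(48, Pow(z, 2), Mul(-7, z))
Add(Function('p')(Function('c')(8)), Mul(-1, 723)) = Add(Add(48, Pow(Pow(8, 3), 2), Mul(-7, Pow(8, 3))), Mul(-1, 723)) = Add(Add(48, Pow(512, 2), Mul(-7, 512)), -723) = Add(Add(48, 262144, -3584), -723) = Add(258608, -723) = 257885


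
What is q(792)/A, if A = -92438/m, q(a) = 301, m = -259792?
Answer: 39098696/46219 ≈ 845.94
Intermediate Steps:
A = 46219/129896 (A = -92438/(-259792) = -92438*(-1/259792) = 46219/129896 ≈ 0.35582)
q(792)/A = 301/(46219/129896) = 301*(129896/46219) = 39098696/46219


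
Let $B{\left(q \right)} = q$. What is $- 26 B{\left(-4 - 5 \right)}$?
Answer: $234$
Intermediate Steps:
$- 26 B{\left(-4 - 5 \right)} = - 26 \left(-4 - 5\right) = \left(-26\right) \left(-9\right) = 234$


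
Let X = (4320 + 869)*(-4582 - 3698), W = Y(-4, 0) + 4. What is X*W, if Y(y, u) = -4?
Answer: 0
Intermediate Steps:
W = 0 (W = -4 + 4 = 0)
X = -42964920 (X = 5189*(-8280) = -42964920)
X*W = -42964920*0 = 0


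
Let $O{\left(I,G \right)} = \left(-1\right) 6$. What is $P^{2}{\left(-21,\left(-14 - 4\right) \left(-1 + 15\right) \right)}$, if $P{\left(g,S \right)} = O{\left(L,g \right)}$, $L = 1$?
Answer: $36$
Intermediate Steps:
$O{\left(I,G \right)} = -6$
$P{\left(g,S \right)} = -6$
$P^{2}{\left(-21,\left(-14 - 4\right) \left(-1 + 15\right) \right)} = \left(-6\right)^{2} = 36$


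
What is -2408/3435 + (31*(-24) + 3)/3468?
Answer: -3632093/3970860 ≈ -0.91469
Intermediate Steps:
-2408/3435 + (31*(-24) + 3)/3468 = -2408*1/3435 + (-744 + 3)*(1/3468) = -2408/3435 - 741*1/3468 = -2408/3435 - 247/1156 = -3632093/3970860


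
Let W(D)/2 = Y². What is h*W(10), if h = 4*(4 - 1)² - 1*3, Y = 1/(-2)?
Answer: 33/2 ≈ 16.500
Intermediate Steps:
Y = -½ ≈ -0.50000
h = 33 (h = 4*3² - 3 = 4*9 - 3 = 36 - 3 = 33)
W(D) = ½ (W(D) = 2*(-½)² = 2*(¼) = ½)
h*W(10) = 33*(½) = 33/2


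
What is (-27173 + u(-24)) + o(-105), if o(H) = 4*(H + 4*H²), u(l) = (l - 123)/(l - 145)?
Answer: 25148530/169 ≈ 1.4881e+5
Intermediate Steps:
u(l) = (-123 + l)/(-145 + l)
o(H) = 4*H + 16*H²
(-27173 + u(-24)) + o(-105) = (-27173 + (-123 - 24)/(-145 - 24)) + 4*(-105)*(1 + 4*(-105)) = (-27173 - 147/(-169)) + 4*(-105)*(1 - 420) = (-27173 - 1/169*(-147)) + 4*(-105)*(-419) = (-27173 + 147/169) + 175980 = -4592090/169 + 175980 = 25148530/169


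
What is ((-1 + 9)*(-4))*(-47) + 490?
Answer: 1994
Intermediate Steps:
((-1 + 9)*(-4))*(-47) + 490 = (8*(-4))*(-47) + 490 = -32*(-47) + 490 = 1504 + 490 = 1994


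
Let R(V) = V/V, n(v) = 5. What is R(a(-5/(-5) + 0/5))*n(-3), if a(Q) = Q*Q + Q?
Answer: 5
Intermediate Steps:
a(Q) = Q + Q**2 (a(Q) = Q**2 + Q = Q + Q**2)
R(V) = 1
R(a(-5/(-5) + 0/5))*n(-3) = 1*5 = 5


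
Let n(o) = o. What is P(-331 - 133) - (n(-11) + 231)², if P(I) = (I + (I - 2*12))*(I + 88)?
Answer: 309552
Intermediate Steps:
P(I) = (-24 + 2*I)*(88 + I) (P(I) = (I + (I - 24))*(88 + I) = (I + (-24 + I))*(88 + I) = (-24 + 2*I)*(88 + I))
P(-331 - 133) - (n(-11) + 231)² = (-2112 + 2*(-331 - 133)² + 152*(-331 - 133)) - (-11 + 231)² = (-2112 + 2*(-464)² + 152*(-464)) - 1*220² = (-2112 + 2*215296 - 70528) - 1*48400 = (-2112 + 430592 - 70528) - 48400 = 357952 - 48400 = 309552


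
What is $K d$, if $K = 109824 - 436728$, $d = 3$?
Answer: $-980712$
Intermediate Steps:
$K = -326904$ ($K = 109824 - 436728 = -326904$)
$K d = \left(-326904\right) 3 = -980712$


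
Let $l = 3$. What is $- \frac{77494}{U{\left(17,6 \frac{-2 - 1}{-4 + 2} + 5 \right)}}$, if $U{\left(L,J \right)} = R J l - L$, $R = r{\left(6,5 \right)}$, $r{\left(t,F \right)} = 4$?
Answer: $- \frac{77494}{151} \approx -513.21$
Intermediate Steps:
$R = 4$
$U{\left(L,J \right)} = - L + 12 J$ ($U{\left(L,J \right)} = 4 J 3 - L = 12 J - L = - L + 12 J$)
$- \frac{77494}{U{\left(17,6 \frac{-2 - 1}{-4 + 2} + 5 \right)}} = - \frac{77494}{\left(-1\right) 17 + 12 \left(6 \frac{-2 - 1}{-4 + 2} + 5\right)} = - \frac{77494}{-17 + 12 \left(6 \left(- \frac{3}{-2}\right) + 5\right)} = - \frac{77494}{-17 + 12 \left(6 \left(\left(-3\right) \left(- \frac{1}{2}\right)\right) + 5\right)} = - \frac{77494}{-17 + 12 \left(6 \cdot \frac{3}{2} + 5\right)} = - \frac{77494}{-17 + 12 \left(9 + 5\right)} = - \frac{77494}{-17 + 12 \cdot 14} = - \frac{77494}{-17 + 168} = - \frac{77494}{151}$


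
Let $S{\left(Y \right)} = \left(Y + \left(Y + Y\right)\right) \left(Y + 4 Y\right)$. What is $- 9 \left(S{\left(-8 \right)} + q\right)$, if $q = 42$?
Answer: $-9018$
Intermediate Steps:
$S{\left(Y \right)} = 15 Y^{2}$ ($S{\left(Y \right)} = \left(Y + 2 Y\right) 5 Y = 3 Y 5 Y = 15 Y^{2}$)
$- 9 \left(S{\left(-8 \right)} + q\right) = - 9 \left(15 \left(-8\right)^{2} + 42\right) = - 9 \left(15 \cdot 64 + 42\right) = - 9 \left(960 + 42\right) = \left(-9\right) 1002 = -9018$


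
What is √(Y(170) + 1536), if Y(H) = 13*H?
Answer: √3746 ≈ 61.205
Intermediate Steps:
√(Y(170) + 1536) = √(13*170 + 1536) = √(2210 + 1536) = √3746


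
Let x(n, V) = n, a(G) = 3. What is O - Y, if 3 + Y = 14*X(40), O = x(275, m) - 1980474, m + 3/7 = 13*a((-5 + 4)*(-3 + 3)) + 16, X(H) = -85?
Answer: -1979006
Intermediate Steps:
m = 382/7 (m = -3/7 + (13*3 + 16) = -3/7 + (39 + 16) = -3/7 + 55 = 382/7 ≈ 54.571)
O = -1980199 (O = 275 - 1980474 = -1980199)
Y = -1193 (Y = -3 + 14*(-85) = -3 - 1190 = -1193)
O - Y = -1980199 - 1*(-1193) = -1980199 + 1193 = -1979006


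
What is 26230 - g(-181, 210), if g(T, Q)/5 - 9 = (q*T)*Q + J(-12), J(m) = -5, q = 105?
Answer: 19981460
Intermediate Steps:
g(T, Q) = 20 + 525*Q*T (g(T, Q) = 45 + 5*((105*T)*Q - 5) = 45 + 5*(105*Q*T - 5) = 45 + 5*(-5 + 105*Q*T) = 45 + (-25 + 525*Q*T) = 20 + 525*Q*T)
26230 - g(-181, 210) = 26230 - (20 + 525*210*(-181)) = 26230 - (20 - 19955250) = 26230 - 1*(-19955230) = 26230 + 19955230 = 19981460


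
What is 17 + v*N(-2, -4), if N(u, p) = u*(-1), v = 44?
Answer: 105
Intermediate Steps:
N(u, p) = -u
17 + v*N(-2, -4) = 17 + 44*(-1*(-2)) = 17 + 44*2 = 17 + 88 = 105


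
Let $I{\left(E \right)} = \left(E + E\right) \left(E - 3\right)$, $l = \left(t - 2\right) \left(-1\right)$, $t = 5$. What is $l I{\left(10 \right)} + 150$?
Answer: $-270$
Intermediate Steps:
$l = -3$ ($l = \left(5 - 2\right) \left(-1\right) = 3 \left(-1\right) = -3$)
$I{\left(E \right)} = 2 E \left(-3 + E\right)$
$l I{\left(10 \right)} + 150 = - 3 \cdot 2 \cdot 10 \left(-3 + 10\right) + 150 = - 3 \cdot 2 \cdot 10 \cdot 7 + 150 = \left(-3\right) 140 + 150 = -420 + 150 = -270$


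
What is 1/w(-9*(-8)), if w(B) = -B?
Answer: -1/72 ≈ -0.013889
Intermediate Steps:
1/w(-9*(-8)) = 1/(-(-9)*(-8)) = 1/(-1*72) = 1/(-72) = -1/72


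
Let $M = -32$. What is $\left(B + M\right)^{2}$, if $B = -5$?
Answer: $1369$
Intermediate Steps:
$\left(B + M\right)^{2} = \left(-5 - 32\right)^{2} = \left(-37\right)^{2} = 1369$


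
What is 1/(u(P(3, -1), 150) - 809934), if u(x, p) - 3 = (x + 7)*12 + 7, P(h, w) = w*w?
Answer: -1/809828 ≈ -1.2348e-6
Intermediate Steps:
P(h, w) = w²
u(x, p) = 94 + 12*x (u(x, p) = 3 + ((x + 7)*12 + 7) = 3 + ((7 + x)*12 + 7) = 3 + ((84 + 12*x) + 7) = 3 + (91 + 12*x) = 94 + 12*x)
1/(u(P(3, -1), 150) - 809934) = 1/((94 + 12*(-1)²) - 809934) = 1/((94 + 12*1) - 809934) = 1/((94 + 12) - 809934) = 1/(106 - 809934) = 1/(-809828) = -1/809828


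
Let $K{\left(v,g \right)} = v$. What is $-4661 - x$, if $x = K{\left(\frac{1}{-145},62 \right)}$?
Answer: $- \frac{675844}{145} \approx -4661.0$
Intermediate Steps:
$x = - \frac{1}{145}$ ($x = \frac{1}{-145} = - \frac{1}{145} \approx -0.0068966$)
$-4661 - x = -4661 - - \frac{1}{145} = -4661 + \frac{1}{145} = - \frac{675844}{145}$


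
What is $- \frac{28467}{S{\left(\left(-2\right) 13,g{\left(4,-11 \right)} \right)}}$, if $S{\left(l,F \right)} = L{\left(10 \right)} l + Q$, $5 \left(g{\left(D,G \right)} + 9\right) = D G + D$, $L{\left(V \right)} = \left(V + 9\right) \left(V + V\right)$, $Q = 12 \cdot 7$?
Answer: $\frac{28467}{9796} \approx 2.906$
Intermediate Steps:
$Q = 84$
$L{\left(V \right)} = 2 V \left(9 + V\right)$ ($L{\left(V \right)} = \left(9 + V\right) 2 V = 2 V \left(9 + V\right)$)
$g{\left(D,G \right)} = -9 + \frac{D}{5} + \frac{D G}{5}$ ($g{\left(D,G \right)} = -9 + \frac{D G + D}{5} = -9 + \frac{D + D G}{5} = -9 + \left(\frac{D}{5} + \frac{D G}{5}\right) = -9 + \frac{D}{5} + \frac{D G}{5}$)
$S{\left(l,F \right)} = 84 + 380 l$ ($S{\left(l,F \right)} = 2 \cdot 10 \left(9 + 10\right) l + 84 = 2 \cdot 10 \cdot 19 l + 84 = 380 l + 84 = 84 + 380 l$)
$- \frac{28467}{S{\left(\left(-2\right) 13,g{\left(4,-11 \right)} \right)}} = - \frac{28467}{84 + 380 \left(\left(-2\right) 13\right)} = - \frac{28467}{84 + 380 \left(-26\right)} = - \frac{28467}{84 - 9880} = - \frac{28467}{-9796} = \left(-28467\right) \left(- \frac{1}{9796}\right) = \frac{28467}{9796}$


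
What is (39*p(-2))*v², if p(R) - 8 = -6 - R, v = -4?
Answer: 2496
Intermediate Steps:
p(R) = 2 - R (p(R) = 8 + (-6 - R) = 2 - R)
(39*p(-2))*v² = (39*(2 - 1*(-2)))*(-4)² = (39*(2 + 2))*16 = (39*4)*16 = 156*16 = 2496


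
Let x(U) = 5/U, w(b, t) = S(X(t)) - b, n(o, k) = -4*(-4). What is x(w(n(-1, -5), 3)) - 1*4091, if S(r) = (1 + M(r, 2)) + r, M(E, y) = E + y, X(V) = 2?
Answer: -36824/9 ≈ -4091.6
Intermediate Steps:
S(r) = 3 + 2*r (S(r) = (1 + (r + 2)) + r = (1 + (2 + r)) + r = (3 + r) + r = 3 + 2*r)
n(o, k) = 16
w(b, t) = 7 - b (w(b, t) = (3 + 2*2) - b = (3 + 4) - b = 7 - b)
x(w(n(-1, -5), 3)) - 1*4091 = 5/(7 - 1*16) - 1*4091 = 5/(7 - 16) - 4091 = 5/(-9) - 4091 = 5*(-1/9) - 4091 = -5/9 - 4091 = -36824/9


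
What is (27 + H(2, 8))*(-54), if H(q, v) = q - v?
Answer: -1134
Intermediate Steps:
(27 + H(2, 8))*(-54) = (27 + (2 - 1*8))*(-54) = (27 + (2 - 8))*(-54) = (27 - 6)*(-54) = 21*(-54) = -1134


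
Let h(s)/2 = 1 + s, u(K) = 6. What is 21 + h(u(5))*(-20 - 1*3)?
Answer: -301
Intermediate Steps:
h(s) = 2 + 2*s (h(s) = 2*(1 + s) = 2 + 2*s)
21 + h(u(5))*(-20 - 1*3) = 21 + (2 + 2*6)*(-20 - 1*3) = 21 + (2 + 12)*(-20 - 3) = 21 + 14*(-23) = 21 - 322 = -301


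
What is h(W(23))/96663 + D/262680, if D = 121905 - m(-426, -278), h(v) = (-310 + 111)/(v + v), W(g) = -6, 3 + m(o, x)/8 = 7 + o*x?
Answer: -79795880203/25391436840 ≈ -3.1426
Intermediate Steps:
m(o, x) = 32 + 8*o*x (m(o, x) = -24 + 8*(7 + o*x) = -24 + (56 + 8*o*x) = 32 + 8*o*x)
h(v) = -199/(2*v) (h(v) = -199*1/(2*v) = -199/(2*v))
D = -825551 (D = 121905 - (32 + 8*(-426)*(-278)) = 121905 - (32 + 947424) = 121905 - 1*947456 = 121905 - 947456 = -825551)
h(W(23))/96663 + D/262680 = -199/2/(-6)/96663 - 825551/262680 = -199/2*(-⅙)*(1/96663) - 825551*1/262680 = (199/12)*(1/96663) - 825551/262680 = 199/1159956 - 825551/262680 = -79795880203/25391436840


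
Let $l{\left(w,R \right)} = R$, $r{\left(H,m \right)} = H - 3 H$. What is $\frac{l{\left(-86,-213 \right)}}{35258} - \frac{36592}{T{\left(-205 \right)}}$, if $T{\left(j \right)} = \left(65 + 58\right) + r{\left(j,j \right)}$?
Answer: $- \frac{1290274265}{18792514} \approx -68.659$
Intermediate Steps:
$r{\left(H,m \right)} = - 2 H$
$T{\left(j \right)} = 123 - 2 j$ ($T{\left(j \right)} = \left(65 + 58\right) - 2 j = 123 - 2 j$)
$\frac{l{\left(-86,-213 \right)}}{35258} - \frac{36592}{T{\left(-205 \right)}} = - \frac{213}{35258} - \frac{36592}{123 - -410} = \left(-213\right) \frac{1}{35258} - \frac{36592}{123 + 410} = - \frac{213}{35258} - \frac{36592}{533} = - \frac{1290274265}{18792514}$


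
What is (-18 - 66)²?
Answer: 7056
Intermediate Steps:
(-18 - 66)² = (-84)² = 7056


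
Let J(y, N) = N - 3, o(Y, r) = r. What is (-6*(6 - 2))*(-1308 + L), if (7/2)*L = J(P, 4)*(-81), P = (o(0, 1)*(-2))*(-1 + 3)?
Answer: 223632/7 ≈ 31947.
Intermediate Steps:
P = -4 (P = (1*(-2))*(-1 + 3) = -2*2 = -4)
J(y, N) = -3 + N
L = -162/7 (L = 2*((-3 + 4)*(-81))/7 = 2*(1*(-81))/7 = (2/7)*(-81) = -162/7 ≈ -23.143)
(-6*(6 - 2))*(-1308 + L) = (-6*(6 - 2))*(-1308 - 162/7) = -6*4*(-9318/7) = -24*(-9318/7) = 223632/7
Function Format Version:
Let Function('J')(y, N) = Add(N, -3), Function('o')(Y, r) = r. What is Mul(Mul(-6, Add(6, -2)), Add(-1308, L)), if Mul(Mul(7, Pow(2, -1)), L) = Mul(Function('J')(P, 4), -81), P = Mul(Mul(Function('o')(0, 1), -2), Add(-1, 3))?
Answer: Rational(223632, 7) ≈ 31947.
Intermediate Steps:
P = -4 (P = Mul(Mul(1, -2), Add(-1, 3)) = Mul(-2, 2) = -4)
Function('J')(y, N) = Add(-3, N)
L = Rational(-162, 7) (L = Mul(Rational(2, 7), Mul(Add(-3, 4), -81)) = Mul(Rational(2, 7), Mul(1, -81)) = Mul(Rational(2, 7), -81) = Rational(-162, 7) ≈ -23.143)
Mul(Mul(-6, Add(6, -2)), Add(-1308, L)) = Mul(Mul(-6, Add(6, -2)), Add(-1308, Rational(-162, 7))) = Mul(Mul(-6, 4), Rational(-9318, 7)) = Mul(-24, Rational(-9318, 7)) = Rational(223632, 7)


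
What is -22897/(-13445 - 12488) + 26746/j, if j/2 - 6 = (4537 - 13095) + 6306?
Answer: -295375347/58245518 ≈ -5.0712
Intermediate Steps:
j = -4492 (j = 12 + 2*((4537 - 13095) + 6306) = 12 + 2*(-8558 + 6306) = 12 + 2*(-2252) = 12 - 4504 = -4492)
-22897/(-13445 - 12488) + 26746/j = -22897/(-13445 - 12488) + 26746/(-4492) = -22897/(-25933) + 26746*(-1/4492) = -22897*(-1/25933) - 13373/2246 = 22897/25933 - 13373/2246 = -295375347/58245518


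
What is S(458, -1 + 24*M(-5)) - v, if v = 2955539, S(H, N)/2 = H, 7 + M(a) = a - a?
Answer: -2954623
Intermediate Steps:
M(a) = -7 (M(a) = -7 + (a - a) = -7 + 0 = -7)
S(H, N) = 2*H
S(458, -1 + 24*M(-5)) - v = 2*458 - 1*2955539 = 916 - 2955539 = -2954623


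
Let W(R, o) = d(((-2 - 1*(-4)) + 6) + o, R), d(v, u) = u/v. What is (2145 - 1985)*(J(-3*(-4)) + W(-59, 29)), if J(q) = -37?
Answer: -228480/37 ≈ -6175.1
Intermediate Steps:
W(R, o) = R/(8 + o) (W(R, o) = R/(((-2 - 1*(-4)) + 6) + o) = R/(((-2 + 4) + 6) + o) = R/((2 + 6) + o) = R/(8 + o))
(2145 - 1985)*(J(-3*(-4)) + W(-59, 29)) = (2145 - 1985)*(-37 - 59/(8 + 29)) = 160*(-37 - 59/37) = 160*(-1428/37) = -228480/37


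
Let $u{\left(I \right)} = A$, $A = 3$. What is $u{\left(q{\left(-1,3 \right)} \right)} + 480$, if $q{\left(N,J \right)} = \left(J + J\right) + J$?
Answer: $483$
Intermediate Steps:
$q{\left(N,J \right)} = 3 J$ ($q{\left(N,J \right)} = 2 J + J = 3 J$)
$u{\left(I \right)} = 3$
$u{\left(q{\left(-1,3 \right)} \right)} + 480 = 3 + 480 = 483$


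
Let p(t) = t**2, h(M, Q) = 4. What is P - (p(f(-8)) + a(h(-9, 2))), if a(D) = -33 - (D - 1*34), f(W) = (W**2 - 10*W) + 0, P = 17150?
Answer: -3583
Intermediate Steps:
f(W) = W**2 - 10*W
a(D) = 1 - D (a(D) = -33 - (D - 34) = -33 - (-34 + D) = -33 + (34 - D) = 1 - D)
P - (p(f(-8)) + a(h(-9, 2))) = 17150 - ((-8*(-10 - 8))**2 + (1 - 1*4)) = 17150 - ((-8*(-18))**2 + (1 - 4)) = 17150 - (144**2 - 3) = 17150 - (20736 - 3) = 17150 - 1*20733 = 17150 - 20733 = -3583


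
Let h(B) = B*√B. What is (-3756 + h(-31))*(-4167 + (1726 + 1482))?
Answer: 3602004 + 29729*I*√31 ≈ 3.602e+6 + 1.6552e+5*I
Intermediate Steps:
h(B) = B^(3/2)
(-3756 + h(-31))*(-4167 + (1726 + 1482)) = (-3756 + (-31)^(3/2))*(-4167 + (1726 + 1482)) = (-3756 - 31*I*√31)*(-4167 + 3208) = (-3756 - 31*I*√31)*(-959) = 3602004 + 29729*I*√31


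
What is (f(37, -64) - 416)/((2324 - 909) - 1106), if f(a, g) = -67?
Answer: -161/103 ≈ -1.5631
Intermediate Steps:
(f(37, -64) - 416)/((2324 - 909) - 1106) = (-67 - 416)/((2324 - 909) - 1106) = -483/(1415 - 1106) = -483/309 = -483*1/309 = -161/103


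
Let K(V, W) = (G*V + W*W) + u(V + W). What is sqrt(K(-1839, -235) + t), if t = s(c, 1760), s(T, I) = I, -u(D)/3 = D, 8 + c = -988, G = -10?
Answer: sqrt(81597) ≈ 285.65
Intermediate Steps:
c = -996 (c = -8 - 988 = -996)
u(D) = -3*D
K(V, W) = W**2 - 13*V - 3*W (K(V, W) = (-10*V + W*W) - 3*(V + W) = (-10*V + W**2) + (-3*V - 3*W) = (W**2 - 10*V) + (-3*V - 3*W) = W**2 - 13*V - 3*W)
t = 1760
sqrt(K(-1839, -235) + t) = sqrt(((-235)**2 - 13*(-1839) - 3*(-235)) + 1760) = sqrt((55225 + 23907 + 705) + 1760) = sqrt(79837 + 1760) = sqrt(81597)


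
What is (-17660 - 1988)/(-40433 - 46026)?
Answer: 19648/86459 ≈ 0.22725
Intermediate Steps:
(-17660 - 1988)/(-40433 - 46026) = -19648/(-86459) = -19648*(-1/86459) = 19648/86459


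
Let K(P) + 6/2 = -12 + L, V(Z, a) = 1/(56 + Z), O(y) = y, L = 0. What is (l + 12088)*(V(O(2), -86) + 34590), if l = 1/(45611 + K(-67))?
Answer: 1105757692037229/2644568 ≈ 4.1812e+8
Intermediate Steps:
K(P) = -15 (K(P) = -3 + (-12 + 0) = -3 - 12 = -15)
l = 1/45596 (l = 1/(45611 - 15) = 1/45596 ≈ 2.1932e-5)
(l + 12088)*(V(O(2), -86) + 34590) = (1/45596 + 12088)*(1/(56 + 2) + 34590) = 551164449*(1/58 + 34590)/45596 = (551164449/45596)*(2006221/58) = 1105757692037229/2644568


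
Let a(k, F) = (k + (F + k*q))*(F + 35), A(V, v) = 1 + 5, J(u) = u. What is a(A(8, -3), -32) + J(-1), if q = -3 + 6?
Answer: -25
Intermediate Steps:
q = 3
A(V, v) = 6
a(k, F) = (35 + F)*(F + 4*k) (a(k, F) = (k + (F + k*3))*(F + 35) = (k + (F + 3*k))*(35 + F) = (F + 4*k)*(35 + F) = (35 + F)*(F + 4*k))
a(A(8, -3), -32) + J(-1) = ((-32)² + 35*(-32) + 140*6 + 4*(-32)*6) - 1 = (1024 - 1120 + 840 - 768) - 1 = -24 - 1 = -25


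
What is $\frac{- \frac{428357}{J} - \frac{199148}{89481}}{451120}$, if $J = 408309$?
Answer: $- \frac{13293748161}{1831341570932720} \approx -7.259 \cdot 10^{-6}$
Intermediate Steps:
$\frac{- \frac{428357}{J} - \frac{199148}{89481}}{451120} = \frac{- \frac{428357}{408309} - \frac{199148}{89481}}{451120} = \left(\left(-428357\right) \frac{1}{408309} - \frac{199148}{89481}\right) \frac{1}{451120} = \left(- \frac{428357}{408309} - \frac{199148}{89481}\right) \frac{1}{451120} = \left(- \frac{13293748161}{4059544181}\right) \frac{1}{451120} = - \frac{13293748161}{1831341570932720}$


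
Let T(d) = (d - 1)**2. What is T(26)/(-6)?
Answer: -625/6 ≈ -104.17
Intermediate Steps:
T(d) = (-1 + d)**2
T(26)/(-6) = (-1 + 26)**2/(-6) = 25**2*(-1/6) = 625*(-1/6) = -625/6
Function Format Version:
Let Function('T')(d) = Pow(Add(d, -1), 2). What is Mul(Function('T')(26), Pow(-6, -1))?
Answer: Rational(-625, 6) ≈ -104.17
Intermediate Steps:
Function('T')(d) = Pow(Add(-1, d), 2)
Mul(Function('T')(26), Pow(-6, -1)) = Mul(Pow(Add(-1, 26), 2), Pow(-6, -1)) = Mul(Pow(25, 2), Rational(-1, 6)) = Mul(625, Rational(-1, 6)) = Rational(-625, 6)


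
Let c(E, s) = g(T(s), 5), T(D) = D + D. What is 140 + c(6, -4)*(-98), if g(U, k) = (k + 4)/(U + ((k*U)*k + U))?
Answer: 1729/12 ≈ 144.08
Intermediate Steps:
T(D) = 2*D
g(U, k) = (4 + k)/(2*U + U*k**2) (g(U, k) = (4 + k)/(U + ((U*k)*k + U)) = (4 + k)/(U + (U*k**2 + U)) = (4 + k)/(U + (U + U*k**2)) = (4 + k)/(2*U + U*k**2))
c(E, s) = 1/(6*s) (c(E, s) = (4 + 5)/(((2*s))*(2 + 5**2)) = (1/(2*s))*9/(2 + 25) = (1/(2*s))*9/27 = (1/(2*s))*(1/27)*9 = 1/(6*s))
140 + c(6, -4)*(-98) = 140 + ((1/6)/(-4))*(-98) = 140 + ((1/6)*(-1/4))*(-98) = 140 - 1/24*(-98) = 140 + 49/12 = 1729/12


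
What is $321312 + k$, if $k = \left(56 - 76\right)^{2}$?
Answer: $321712$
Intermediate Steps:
$k = 400$ ($k = \left(-20\right)^{2} = 400$)
$321312 + k = 321312 + 400 = 321712$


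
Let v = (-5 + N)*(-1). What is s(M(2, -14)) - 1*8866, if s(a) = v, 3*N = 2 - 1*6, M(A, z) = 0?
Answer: -26579/3 ≈ -8859.7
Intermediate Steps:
N = -4/3 (N = (2 - 1*6)/3 = (2 - 6)/3 = (1/3)*(-4) = -4/3 ≈ -1.3333)
v = 19/3 (v = (-5 - 4/3)*(-1) = -19/3*(-1) = 19/3 ≈ 6.3333)
s(a) = 19/3
s(M(2, -14)) - 1*8866 = 19/3 - 1*8866 = 19/3 - 8866 = -26579/3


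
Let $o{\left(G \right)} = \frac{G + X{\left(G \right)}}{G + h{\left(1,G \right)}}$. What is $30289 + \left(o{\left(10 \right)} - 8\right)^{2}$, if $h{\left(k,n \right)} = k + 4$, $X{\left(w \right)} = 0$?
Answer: $\frac{273085}{9} \approx 30343.0$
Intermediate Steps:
$h{\left(k,n \right)} = 4 + k$
$o{\left(G \right)} = \frac{G}{5 + G}$ ($o{\left(G \right)} = \frac{G + 0}{G + \left(4 + 1\right)} = \frac{G}{G + 5} = \frac{G}{5 + G}$)
$30289 + \left(o{\left(10 \right)} - 8\right)^{2} = 30289 + \left(\frac{10}{5 + 10} - 8\right)^{2} = 30289 + \left(\frac{10}{15} - 8\right)^{2} = 30289 + \left(10 \cdot \frac{1}{15} - 8\right)^{2} = 30289 + \left(\frac{2}{3} - 8\right)^{2} = 30289 + \left(- \frac{22}{3}\right)^{2} = 30289 + \frac{484}{9} = \frac{273085}{9}$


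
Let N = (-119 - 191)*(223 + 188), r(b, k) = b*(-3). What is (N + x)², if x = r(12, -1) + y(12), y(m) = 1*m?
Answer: 16239424356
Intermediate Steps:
r(b, k) = -3*b
y(m) = m
N = -127410 (N = -310*411 = -127410)
x = -24 (x = -3*12 + 12 = -36 + 12 = -24)
(N + x)² = (-127410 - 24)² = (-127434)² = 16239424356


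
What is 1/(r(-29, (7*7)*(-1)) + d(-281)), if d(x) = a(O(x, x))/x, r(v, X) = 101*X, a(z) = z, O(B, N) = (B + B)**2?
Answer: -1/6073 ≈ -0.00016466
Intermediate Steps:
O(B, N) = 4*B**2 (O(B, N) = (2*B)**2 = 4*B**2)
d(x) = 4*x (d(x) = (4*x**2)/x = 4*x)
1/(r(-29, (7*7)*(-1)) + d(-281)) = 1/(101*((7*7)*(-1)) + 4*(-281)) = 1/(101*(49*(-1)) - 1124) = 1/(101*(-49) - 1124) = 1/(-4949 - 1124) = 1/(-6073) = -1/6073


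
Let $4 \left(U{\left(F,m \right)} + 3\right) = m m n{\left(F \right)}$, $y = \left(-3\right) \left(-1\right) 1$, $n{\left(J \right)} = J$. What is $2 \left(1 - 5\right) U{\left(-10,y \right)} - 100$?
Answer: $104$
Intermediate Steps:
$y = 3$ ($y = 3 \cdot 1 = 3$)
$U{\left(F,m \right)} = -3 + \frac{F m^{2}}{4}$ ($U{\left(F,m \right)} = -3 + \frac{m m F}{4} = -3 + \frac{m^{2} F}{4} = -3 + \frac{F m^{2}}{4}$)
$2 \left(1 - 5\right) U{\left(-10,y \right)} - 100 = 2 \left(1 - 5\right) \left(-3 + \frac{1}{4} \left(-10\right) 3^{2}\right) - 100 = 2 \left(-4\right) \left(-3 + \frac{1}{4} \left(-10\right) 9\right) - 100 = - 8 \left(-3 - \frac{45}{2}\right) - 100 = \left(-8\right) \left(- \frac{51}{2}\right) - 100 = 204 - 100 = 104$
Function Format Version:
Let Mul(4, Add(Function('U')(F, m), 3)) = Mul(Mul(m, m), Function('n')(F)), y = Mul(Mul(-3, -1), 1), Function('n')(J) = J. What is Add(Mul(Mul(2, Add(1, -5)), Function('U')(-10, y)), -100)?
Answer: 104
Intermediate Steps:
y = 3 (y = Mul(3, 1) = 3)
Function('U')(F, m) = Add(-3, Mul(Rational(1, 4), F, Pow(m, 2))) (Function('U')(F, m) = Add(-3, Mul(Rational(1, 4), Mul(Mul(m, m), F))) = Add(-3, Mul(Rational(1, 4), Mul(Pow(m, 2), F))) = Add(-3, Mul(Rational(1, 4), Mul(F, Pow(m, 2)))) = Add(-3, Mul(Rational(1, 4), F, Pow(m, 2))))
Add(Mul(Mul(2, Add(1, -5)), Function('U')(-10, y)), -100) = Add(Mul(Mul(2, Add(1, -5)), Add(-3, Mul(Rational(1, 4), -10, Pow(3, 2)))), -100) = Add(Mul(Mul(2, -4), Add(-3, Mul(Rational(1, 4), -10, 9))), -100) = Add(Mul(-8, Add(-3, Rational(-45, 2))), -100) = Add(Mul(-8, Rational(-51, 2)), -100) = Add(204, -100) = 104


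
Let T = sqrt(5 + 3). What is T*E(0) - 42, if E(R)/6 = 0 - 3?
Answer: -42 - 36*sqrt(2) ≈ -92.912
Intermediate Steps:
E(R) = -18 (E(R) = 6*(0 - 3) = 6*(-3) = -18)
T = 2*sqrt(2) (T = sqrt(8) = 2*sqrt(2) ≈ 2.8284)
T*E(0) - 42 = (2*sqrt(2))*(-18) - 42 = -36*sqrt(2) - 42 = -42 - 36*sqrt(2)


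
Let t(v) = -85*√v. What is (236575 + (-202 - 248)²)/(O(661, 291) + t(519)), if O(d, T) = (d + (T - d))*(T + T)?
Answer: 24787540050/9559912423 + 37321375*√519/28679737269 ≈ 2.6225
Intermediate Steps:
O(d, T) = 2*T² (O(d, T) = T*(2*T) = 2*T²)
(236575 + (-202 - 248)²)/(O(661, 291) + t(519)) = (236575 + (-202 - 248)²)/(2*291² - 85*√519) = (236575 + (-450)²)/(2*84681 - 85*√519) = (236575 + 202500)/(169362 - 85*√519) = 439075/(169362 - 85*√519)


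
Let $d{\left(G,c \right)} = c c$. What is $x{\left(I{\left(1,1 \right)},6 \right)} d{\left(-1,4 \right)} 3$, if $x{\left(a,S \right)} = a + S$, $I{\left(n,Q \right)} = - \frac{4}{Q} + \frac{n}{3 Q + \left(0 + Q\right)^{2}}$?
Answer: $108$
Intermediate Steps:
$d{\left(G,c \right)} = c^{2}$
$I{\left(n,Q \right)} = - \frac{4}{Q} + \frac{n}{Q^{2} + 3 Q}$ ($I{\left(n,Q \right)} = - \frac{4}{Q} + \frac{n}{3 Q + Q^{2}} = - \frac{4}{Q} + \frac{n}{Q^{2} + 3 Q}$)
$x{\left(a,S \right)} = S + a$
$x{\left(I{\left(1,1 \right)},6 \right)} d{\left(-1,4 \right)} 3 = \left(6 + \frac{-12 + 1 - 4}{1 \left(3 + 1\right)}\right) 4^{2} \cdot 3 = \left(6 + 1 \cdot \frac{1}{4} \left(-12 + 1 - 4\right)\right) 16 \cdot 3 = \left(6 + 1 \cdot \frac{1}{4} \left(-15\right)\right) 16 \cdot 3 = \left(6 - \frac{15}{4}\right) 16 \cdot 3 = \frac{9}{4} \cdot 16 \cdot 3 = 36 \cdot 3 = 108$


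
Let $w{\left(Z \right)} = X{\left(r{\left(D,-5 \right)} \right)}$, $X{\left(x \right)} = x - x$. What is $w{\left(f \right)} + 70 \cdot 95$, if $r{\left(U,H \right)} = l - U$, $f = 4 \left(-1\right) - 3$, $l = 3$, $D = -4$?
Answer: $6650$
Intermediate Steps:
$f = -7$ ($f = -4 - 3 = -7$)
$r{\left(U,H \right)} = 3 - U$
$X{\left(x \right)} = 0$
$w{\left(Z \right)} = 0$
$w{\left(f \right)} + 70 \cdot 95 = 0 + 70 \cdot 95 = 0 + 6650 = 6650$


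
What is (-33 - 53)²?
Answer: 7396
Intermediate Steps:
(-33 - 53)² = (-86)² = 7396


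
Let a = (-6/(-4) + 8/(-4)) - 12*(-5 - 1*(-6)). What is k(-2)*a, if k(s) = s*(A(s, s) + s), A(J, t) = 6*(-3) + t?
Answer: -550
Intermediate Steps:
A(J, t) = -18 + t
k(s) = s*(-18 + 2*s) (k(s) = s*((-18 + s) + s) = s*(-18 + 2*s))
a = -25/2 (a = (-6*(-1/4) + 8*(-1/4)) - 12*(-5 + 6) = (3/2 - 2) - 12*1 = -1/2 - 12 = -25/2 ≈ -12.500)
k(-2)*a = (2*(-2)*(-9 - 2))*(-25/2) = (2*(-2)*(-11))*(-25/2) = 44*(-25/2) = -550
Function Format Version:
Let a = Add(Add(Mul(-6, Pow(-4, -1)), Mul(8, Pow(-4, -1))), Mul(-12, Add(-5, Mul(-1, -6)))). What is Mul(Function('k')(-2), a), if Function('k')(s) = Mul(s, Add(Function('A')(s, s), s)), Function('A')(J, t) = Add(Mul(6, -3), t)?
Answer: -550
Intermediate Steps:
Function('A')(J, t) = Add(-18, t)
Function('k')(s) = Mul(s, Add(-18, Mul(2, s))) (Function('k')(s) = Mul(s, Add(Add(-18, s), s)) = Mul(s, Add(-18, Mul(2, s))))
a = Rational(-25, 2) (a = Add(Add(Mul(-6, Rational(-1, 4)), Mul(8, Rational(-1, 4))), Mul(-12, Add(-5, 6))) = Add(Add(Rational(3, 2), -2), Mul(-12, 1)) = Add(Rational(-1, 2), -12) = Rational(-25, 2) ≈ -12.500)
Mul(Function('k')(-2), a) = Mul(Mul(2, -2, Add(-9, -2)), Rational(-25, 2)) = Mul(Mul(2, -2, -11), Rational(-25, 2)) = Mul(44, Rational(-25, 2)) = -550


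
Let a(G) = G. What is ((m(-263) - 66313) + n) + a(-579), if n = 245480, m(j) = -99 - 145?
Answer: 178344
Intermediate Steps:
m(j) = -244
((m(-263) - 66313) + n) + a(-579) = ((-244 - 66313) + 245480) - 579 = (-66557 + 245480) - 579 = 178923 - 579 = 178344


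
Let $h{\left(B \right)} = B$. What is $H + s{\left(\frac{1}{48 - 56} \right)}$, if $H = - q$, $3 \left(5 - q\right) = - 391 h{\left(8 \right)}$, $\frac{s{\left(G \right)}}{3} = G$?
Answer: $- \frac{25153}{24} \approx -1048.0$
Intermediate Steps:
$s{\left(G \right)} = 3 G$
$q = \frac{3143}{3}$ ($q = 5 - \frac{\left(-391\right) 8}{3} = 5 - - \frac{3128}{3} = 5 + \frac{3128}{3} = \frac{3143}{3} \approx 1047.7$)
$H = - \frac{3143}{3}$ ($H = \left(-1\right) \frac{3143}{3} = - \frac{3143}{3} \approx -1047.7$)
$H + s{\left(\frac{1}{48 - 56} \right)} = - \frac{3143}{3} + \frac{3}{48 - 56} = - \frac{3143}{3} + \frac{3}{-8} = - \frac{3143}{3} + 3 \left(- \frac{1}{8}\right) = - \frac{3143}{3} - \frac{3}{8} = - \frac{25153}{24}$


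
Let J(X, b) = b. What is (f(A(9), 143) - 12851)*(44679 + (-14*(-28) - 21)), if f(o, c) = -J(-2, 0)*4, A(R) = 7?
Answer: -578937550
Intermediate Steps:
f(o, c) = 0 (f(o, c) = -1*0*4 = 0*4 = 0)
(f(A(9), 143) - 12851)*(44679 + (-14*(-28) - 21)) = (0 - 12851)*(44679 + (-14*(-28) - 21)) = -12851*(44679 + (392 - 21)) = -12851*(44679 + 371) = -12851*45050 = -578937550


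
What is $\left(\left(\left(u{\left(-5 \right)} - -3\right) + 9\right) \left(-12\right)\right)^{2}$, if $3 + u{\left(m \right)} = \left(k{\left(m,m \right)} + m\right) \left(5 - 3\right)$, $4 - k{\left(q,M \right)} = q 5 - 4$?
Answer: $608400$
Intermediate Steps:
$k{\left(q,M \right)} = 8 - 5 q$ ($k{\left(q,M \right)} = 4 - \left(q 5 - 4\right) = 4 - \left(5 q - 4\right) = 4 - \left(-4 + 5 q\right) = 8 - 5 q$)
$u{\left(m \right)} = 13 - 8 m$ ($u{\left(m \right)} = -3 + \left(\left(8 - 5 m\right) + m\right) \left(5 - 3\right) = -3 + \left(8 - 4 m\right) 2 = -3 - \left(-16 + 8 m\right) = 13 - 8 m$)
$\left(\left(\left(u{\left(-5 \right)} - -3\right) + 9\right) \left(-12\right)\right)^{2} = \left(\left(\left(\left(13 - -40\right) - -3\right) + 9\right) \left(-12\right)\right)^{2} = \left(\left(\left(\left(13 + 40\right) + 3\right) + 9\right) \left(-12\right)\right)^{2} = \left(\left(\left(53 + 3\right) + 9\right) \left(-12\right)\right)^{2} = \left(\left(56 + 9\right) \left(-12\right)\right)^{2} = \left(65 \left(-12\right)\right)^{2} = \left(-780\right)^{2} = 608400$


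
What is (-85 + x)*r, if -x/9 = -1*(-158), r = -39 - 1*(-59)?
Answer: -30140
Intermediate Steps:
r = 20 (r = -39 + 59 = 20)
x = -1422 (x = -(-9)*(-158) = -9*158 = -1422)
(-85 + x)*r = (-85 - 1422)*20 = -1507*20 = -30140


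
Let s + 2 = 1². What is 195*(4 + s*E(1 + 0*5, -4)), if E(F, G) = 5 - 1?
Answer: 0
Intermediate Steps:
s = -1 (s = -2 + 1² = -2 + 1 = -1)
E(F, G) = 4
195*(4 + s*E(1 + 0*5, -4)) = 195*(4 - 1*4) = 195*(4 - 4) = 195*0 = 0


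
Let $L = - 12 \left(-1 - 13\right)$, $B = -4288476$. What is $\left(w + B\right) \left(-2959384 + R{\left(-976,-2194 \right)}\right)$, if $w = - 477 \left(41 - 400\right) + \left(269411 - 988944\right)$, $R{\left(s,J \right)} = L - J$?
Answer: $14302423470852$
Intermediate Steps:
$L = 168$ ($L = \left(-12\right) \left(-14\right) = 168$)
$R{\left(s,J \right)} = 168 - J$
$w = -548290$ ($w = \left(-477\right) \left(-359\right) + \left(269411 - 988944\right) = 171243 - 719533 = -548290$)
$\left(w + B\right) \left(-2959384 + R{\left(-976,-2194 \right)}\right) = \left(-548290 - 4288476\right) \left(-2959384 + \left(168 - -2194\right)\right) = - 4836766 \left(-2959384 + \left(168 + 2194\right)\right) = - 4836766 \left(-2959384 + 2362\right) = \left(-4836766\right) \left(-2957022\right) = 14302423470852$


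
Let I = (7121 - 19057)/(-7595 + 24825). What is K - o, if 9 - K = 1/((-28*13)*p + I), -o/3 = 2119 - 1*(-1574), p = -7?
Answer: 243326727961/21945052 ≈ 11088.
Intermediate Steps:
I = -5968/8615 (I = -11936/17230 = -11936*1/17230 = -5968/8615 ≈ -0.69275)
o = -11079 (o = -3*(2119 - 1*(-1574)) = -3*(2119 + 1574) = -3*3693 = -11079)
K = 197496853/21945052 (K = 9 - 1/(-28*13*(-7) - 5968/8615) = 9 - 1/(-364*(-7) - 5968/8615) = 9 - 1/(2548 - 5968/8615) = 9 - 1/21945052/8615 = 9 - 1*8615/21945052 = 9 - 8615/21945052 = 197496853/21945052 ≈ 8.9996)
K - o = 197496853/21945052 - 1*(-11079) = 197496853/21945052 + 11079 = 243326727961/21945052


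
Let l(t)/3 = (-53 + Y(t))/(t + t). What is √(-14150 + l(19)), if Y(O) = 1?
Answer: 8*I*√79838/19 ≈ 118.97*I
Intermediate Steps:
l(t) = -78/t (l(t) = 3*((-53 + 1)/(t + t)) = 3*(-52*1/(2*t)) = 3*(-26/t) = -78/t)
√(-14150 + l(19)) = √(-14150 - 78/19) = √(-268928/19) = 8*I*√79838/19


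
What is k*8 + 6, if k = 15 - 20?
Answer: -34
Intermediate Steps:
k = -5
k*8 + 6 = -5*8 + 6 = -40 + 6 = -34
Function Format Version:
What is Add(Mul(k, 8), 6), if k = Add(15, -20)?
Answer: -34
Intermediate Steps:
k = -5
Add(Mul(k, 8), 6) = Add(Mul(-5, 8), 6) = Add(-40, 6) = -34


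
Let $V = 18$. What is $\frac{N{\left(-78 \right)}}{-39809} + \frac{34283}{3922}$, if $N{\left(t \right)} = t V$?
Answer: $\frac{1370278435}{156130898} \approx 8.7765$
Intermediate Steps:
$N{\left(t \right)} = 18 t$ ($N{\left(t \right)} = t 18 = 18 t$)
$\frac{N{\left(-78 \right)}}{-39809} + \frac{34283}{3922} = \frac{18 \left(-78\right)}{-39809} + \frac{34283}{3922} = \left(-1404\right) \left(- \frac{1}{39809}\right) + 34283 \cdot \frac{1}{3922} = \frac{1404}{39809} + \frac{34283}{3922} = \frac{1370278435}{156130898}$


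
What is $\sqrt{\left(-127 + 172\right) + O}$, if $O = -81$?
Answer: $6 i \approx 6.0 i$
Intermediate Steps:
$\sqrt{\left(-127 + 172\right) + O} = \sqrt{\left(-127 + 172\right) - 81} = \sqrt{45 - 81} = \sqrt{-36} = 6 i$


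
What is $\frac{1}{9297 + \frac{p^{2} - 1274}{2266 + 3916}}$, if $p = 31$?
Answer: $\frac{6182}{57473741} \approx 0.00010756$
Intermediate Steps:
$\frac{1}{9297 + \frac{p^{2} - 1274}{2266 + 3916}} = \frac{1}{9297 + \frac{31^{2} - 1274}{2266 + 3916}} = \frac{1}{9297 + \frac{961 - 1274}{6182}} = \frac{1}{9297 - \frac{313}{6182}} = \frac{1}{\frac{57473741}{6182}} = \frac{6182}{57473741}$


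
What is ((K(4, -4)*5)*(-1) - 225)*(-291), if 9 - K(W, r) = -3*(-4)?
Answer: 61110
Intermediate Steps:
K(W, r) = -3 (K(W, r) = 9 - (-3)*(-4) = 9 - 1*12 = 9 - 12 = -3)
((K(4, -4)*5)*(-1) - 225)*(-291) = (-3*5*(-1) - 225)*(-291) = (-15*(-1) - 225)*(-291) = (15 - 225)*(-291) = -210*(-291) = 61110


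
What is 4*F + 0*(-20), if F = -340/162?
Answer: -680/81 ≈ -8.3951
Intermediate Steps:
F = -170/81 (F = -340*1/162 = -170/81 ≈ -2.0988)
4*F + 0*(-20) = 4*(-170/81) + 0*(-20) = -680/81 + 0 = -680/81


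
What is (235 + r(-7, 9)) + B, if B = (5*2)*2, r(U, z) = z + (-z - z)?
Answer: 246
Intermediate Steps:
r(U, z) = -z (r(U, z) = z - 2*z = -z)
B = 20 (B = 10*2 = 20)
(235 + r(-7, 9)) + B = (235 - 1*9) + 20 = (235 - 9) + 20 = 226 + 20 = 246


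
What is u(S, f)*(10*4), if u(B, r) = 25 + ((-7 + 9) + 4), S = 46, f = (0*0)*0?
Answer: 1240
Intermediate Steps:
f = 0 (f = 0*0 = 0)
u(B, r) = 31 (u(B, r) = 25 + (2 + 4) = 25 + 6 = 31)
u(S, f)*(10*4) = 31*(10*4) = 31*40 = 1240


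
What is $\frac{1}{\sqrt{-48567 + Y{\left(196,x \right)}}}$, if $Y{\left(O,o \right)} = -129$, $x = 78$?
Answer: $- \frac{i \sqrt{12174}}{24348} \approx - 0.0045316 i$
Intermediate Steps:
$\frac{1}{\sqrt{-48567 + Y{\left(196,x \right)}}} = \frac{1}{\sqrt{-48567 - 129}} = \frac{1}{\sqrt{-48696}} = \frac{1}{2 i \sqrt{12174}} = - \frac{i \sqrt{12174}}{24348}$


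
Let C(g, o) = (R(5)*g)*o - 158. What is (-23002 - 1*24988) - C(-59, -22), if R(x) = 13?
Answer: -64706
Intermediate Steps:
C(g, o) = -158 + 13*g*o (C(g, o) = (13*g)*o - 158 = 13*g*o - 158 = -158 + 13*g*o)
(-23002 - 1*24988) - C(-59, -22) = (-23002 - 1*24988) - (-158 + 13*(-59)*(-22)) = (-23002 - 24988) - (-158 + 16874) = -47990 - 1*16716 = -47990 - 16716 = -64706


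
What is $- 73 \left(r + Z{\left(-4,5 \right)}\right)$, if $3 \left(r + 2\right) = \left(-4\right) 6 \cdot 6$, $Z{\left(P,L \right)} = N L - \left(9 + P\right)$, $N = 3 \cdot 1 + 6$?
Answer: $730$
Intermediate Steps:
$N = 9$ ($N = 3 + 6 = 9$)
$Z{\left(P,L \right)} = -9 - P + 9 L$ ($Z{\left(P,L \right)} = 9 L - \left(9 + P\right) = -9 - P + 9 L$)
$r = -50$ ($r = -2 + \frac{\left(-4\right) 6 \cdot 6}{3} = -2 + \frac{\left(-24\right) 6}{3} = -2 + \frac{1}{3} \left(-144\right) = -2 - 48 = -50$)
$- 73 \left(r + Z{\left(-4,5 \right)}\right) = - 73 \left(-50 - -40\right) = - 73 \left(-50 + \left(-9 + 4 + 45\right)\right) = - 73 \left(-50 + 40\right) = \left(-73\right) \left(-10\right) = 730$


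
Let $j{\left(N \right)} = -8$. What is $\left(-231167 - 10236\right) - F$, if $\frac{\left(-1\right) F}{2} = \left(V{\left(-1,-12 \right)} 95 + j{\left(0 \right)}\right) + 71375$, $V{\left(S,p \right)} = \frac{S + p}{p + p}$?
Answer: $- \frac{1182793}{12} \approx -98566.0$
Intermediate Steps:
$V{\left(S,p \right)} = \frac{S + p}{2 p}$
$F = - \frac{1714043}{12}$ ($F = - 2 \left(\left(\frac{-1 - 12}{2 \left(-12\right)} 95 - 8\right) + 71375\right) = - 2 \left(\left(\frac{1}{2} \left(- \frac{1}{12}\right) \left(-13\right) 95 - 8\right) + 71375\right) = - 2 \left(\left(\frac{13}{24} \cdot 95 - 8\right) + 71375\right) = - 2 \left(\left(\frac{1235}{24} - 8\right) + 71375\right) = - 2 \left(\frac{1043}{24} + 71375\right) = \left(-2\right) \frac{1714043}{24} = - \frac{1714043}{12} \approx -1.4284 \cdot 10^{5}$)
$\left(-231167 - 10236\right) - F = \left(-231167 - 10236\right) - - \frac{1714043}{12} = -241403 + \frac{1714043}{12} = - \frac{1182793}{12}$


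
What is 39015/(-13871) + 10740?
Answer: 148935525/13871 ≈ 10737.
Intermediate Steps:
39015/(-13871) + 10740 = 39015*(-1/13871) + 10740 = -39015/13871 + 10740 = 148935525/13871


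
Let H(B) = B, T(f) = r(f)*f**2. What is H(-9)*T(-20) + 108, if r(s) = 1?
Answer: -3492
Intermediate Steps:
T(f) = f**2 (T(f) = 1*f**2 = f**2)
H(-9)*T(-20) + 108 = -9*(-20)**2 + 108 = -9*400 + 108 = -3600 + 108 = -3492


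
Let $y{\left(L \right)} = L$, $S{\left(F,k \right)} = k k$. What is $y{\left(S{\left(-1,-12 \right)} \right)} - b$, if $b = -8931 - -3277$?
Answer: $5798$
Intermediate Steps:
$S{\left(F,k \right)} = k^{2}$
$b = -5654$ ($b = -8931 + 3277 = -5654$)
$y{\left(S{\left(-1,-12 \right)} \right)} - b = \left(-12\right)^{2} - -5654 = 144 + 5654 = 5798$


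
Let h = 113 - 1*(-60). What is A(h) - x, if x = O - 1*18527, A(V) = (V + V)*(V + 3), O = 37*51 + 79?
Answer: 77457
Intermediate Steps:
O = 1966 (O = 1887 + 79 = 1966)
h = 173 (h = 113 + 60 = 173)
A(V) = 2*V*(3 + V) (A(V) = (2*V)*(3 + V) = 2*V*(3 + V))
x = -16561 (x = 1966 - 1*18527 = 1966 - 18527 = -16561)
A(h) - x = 2*173*(3 + 173) - 1*(-16561) = 2*173*176 + 16561 = 60896 + 16561 = 77457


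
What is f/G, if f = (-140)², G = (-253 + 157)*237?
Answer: -1225/1422 ≈ -0.86146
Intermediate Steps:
G = -22752 (G = -96*237 = -22752)
f = 19600
f/G = 19600/(-22752) = 19600*(-1/22752) = -1225/1422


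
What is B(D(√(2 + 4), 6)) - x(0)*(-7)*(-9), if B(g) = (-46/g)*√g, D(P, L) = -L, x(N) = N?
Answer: 23*I*√6/3 ≈ 18.779*I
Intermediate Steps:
B(g) = -46/√g
B(D(√(2 + 4), 6)) - x(0)*(-7)*(-9) = -46*(-I*√6/6) - 0*(-7)*(-9) = -(-23)*I*√6/3 - 0*(-9) = -(-23)*I*√6/3 - 1*0 = 23*I*√6/3 + 0 = 23*I*√6/3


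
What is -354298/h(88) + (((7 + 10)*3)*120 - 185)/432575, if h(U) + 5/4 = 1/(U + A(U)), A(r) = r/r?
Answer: 1558877869541/5450445 ≈ 2.8601e+5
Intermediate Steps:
A(r) = 1
h(U) = -5/4 + 1/(1 + U) (h(U) = -5/4 + 1/(U + 1) = -5/4 + 1/(1 + U))
-354298/h(88) + (((7 + 10)*3)*120 - 185)/432575 = -354298*4*(1 + 88)/(-1 - 5*88) + (((7 + 10)*3)*120 - 185)/432575 = -354298*356/(-1 - 440) + ((17*3)*120 - 185)*(1/432575) = -354298/((¼)*(1/89)*(-441)) + (51*120 - 185)*(1/432575) = -354298/(-441/356) + (6120 - 185)*(1/432575) = -354298*(-356/441) + 5935*(1/432575) = 18018584/63 + 1187/86515 = 1558877869541/5450445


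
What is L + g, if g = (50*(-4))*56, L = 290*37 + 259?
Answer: -211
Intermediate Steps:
L = 10989 (L = 10730 + 259 = 10989)
g = -11200 (g = -200*56 = -11200)
L + g = 10989 - 11200 = -211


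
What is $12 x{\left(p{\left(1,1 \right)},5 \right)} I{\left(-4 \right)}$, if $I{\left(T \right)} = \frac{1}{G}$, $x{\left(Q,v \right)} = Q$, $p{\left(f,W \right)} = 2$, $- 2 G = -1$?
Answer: $48$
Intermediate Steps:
$G = \frac{1}{2}$ ($G = \left(- \frac{1}{2}\right) \left(-1\right) = \frac{1}{2} \approx 0.5$)
$I{\left(T \right)} = 2$ ($I{\left(T \right)} = \frac{1}{\frac{1}{2}} = 2$)
$12 x{\left(p{\left(1,1 \right)},5 \right)} I{\left(-4 \right)} = 12 \cdot 2 \cdot 2 = 24 \cdot 2 = 48$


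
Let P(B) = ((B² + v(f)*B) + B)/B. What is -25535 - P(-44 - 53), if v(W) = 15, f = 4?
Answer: -25454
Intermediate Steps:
P(B) = (B² + 16*B)/B (P(B) = ((B² + 15*B) + B)/B = (B² + 16*B)/B)
-25535 - P(-44 - 53) = -25535 - (16 + (-44 - 53)) = -25535 - (16 - 97) = -25535 - 1*(-81) = -25535 + 81 = -25454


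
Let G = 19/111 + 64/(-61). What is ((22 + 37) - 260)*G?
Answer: 398315/2257 ≈ 176.48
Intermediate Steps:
G = -5945/6771 (G = 19*(1/111) + 64*(-1/61) = 19/111 - 64/61 = -5945/6771 ≈ -0.87801)
((22 + 37) - 260)*G = ((22 + 37) - 260)*(-5945/6771) = (59 - 260)*(-5945/6771) = -201*(-5945/6771) = 398315/2257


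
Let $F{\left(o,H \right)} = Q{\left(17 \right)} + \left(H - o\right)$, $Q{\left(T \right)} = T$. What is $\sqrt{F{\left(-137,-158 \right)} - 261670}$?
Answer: $i \sqrt{261674} \approx 511.54 i$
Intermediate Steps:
$F{\left(o,H \right)} = 17 + H - o$ ($F{\left(o,H \right)} = 17 + \left(H - o\right) = 17 + H - o$)
$\sqrt{F{\left(-137,-158 \right)} - 261670} = \sqrt{\left(17 - 158 - -137\right) - 261670} = \sqrt{\left(17 - 158 + 137\right) - 261670} = \sqrt{-4 - 261670} = \sqrt{-261674} = i \sqrt{261674}$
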